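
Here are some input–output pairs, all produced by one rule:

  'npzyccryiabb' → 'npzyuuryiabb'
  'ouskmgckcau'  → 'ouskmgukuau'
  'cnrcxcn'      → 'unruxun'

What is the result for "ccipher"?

Each output is the input with this applied: replace every "c" with "u".
On "ccipher" that produces "uuipher".

uuipher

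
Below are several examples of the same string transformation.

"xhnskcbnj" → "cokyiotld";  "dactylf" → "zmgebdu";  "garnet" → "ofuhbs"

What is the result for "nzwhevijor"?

In each case the input is transformed by: shift every letter 1 place forward in the alphabet (wrapping around), then move the last 3 characters to the front (rotate right by 3).
For "nzwhevijor", step one produces "oaxifwjkps"; step two turns that into "kpsoaxifwj".

kpsoaxifwj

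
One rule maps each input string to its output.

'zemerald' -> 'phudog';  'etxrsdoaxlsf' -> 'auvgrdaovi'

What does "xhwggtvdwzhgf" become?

zjjwygzckji

Rule — delete the first 2 characters, then shift every letter 3 places forward in the alphabet (wrapping around).
On "xhwggtvdwzhgf": the first step gives "wggtvdwzhgf", and the second then gives "zjjwygzckji".
(Check on "zemerald": → "merald" → "phudog" ✓)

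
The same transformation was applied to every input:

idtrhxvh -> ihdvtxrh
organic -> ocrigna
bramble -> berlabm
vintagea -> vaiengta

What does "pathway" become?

In each case the input is transformed by: take characters alternately from the front and the back (1st, last, 2nd, 2nd-last, ...).
On "pathway" that produces "pyaatwh".

pyaatwh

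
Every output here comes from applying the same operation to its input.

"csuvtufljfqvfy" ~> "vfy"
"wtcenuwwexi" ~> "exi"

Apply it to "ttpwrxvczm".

The rule is to keep only the last 3 characters.
So "ttpwrxvczm" becomes "czm".

czm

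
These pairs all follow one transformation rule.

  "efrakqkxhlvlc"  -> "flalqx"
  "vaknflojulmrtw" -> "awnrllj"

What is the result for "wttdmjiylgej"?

The rule is to keep every other character starting from the second (positions 2nd, 4th, 6th, ...), then take characters alternately from the front and the back (1st, last, 2nd, 2nd-last, ...).
So "wttdmjiylgej" becomes "tjdgjy".
(Check on "efrakqkxhlvlc": → "faqxll" → "flalqx" ✓)

tjdgjy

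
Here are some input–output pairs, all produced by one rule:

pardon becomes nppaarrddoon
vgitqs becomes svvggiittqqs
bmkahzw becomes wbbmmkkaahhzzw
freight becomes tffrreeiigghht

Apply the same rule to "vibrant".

tvviibbrraannt

Looking at the pairs, the operation is to double every character, then move the last character to the front.
Applying that to "vibrant" gives "tvviibbrraannt".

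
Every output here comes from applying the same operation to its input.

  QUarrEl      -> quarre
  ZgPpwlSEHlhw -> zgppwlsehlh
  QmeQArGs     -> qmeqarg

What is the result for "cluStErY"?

cluster

The transformation: delete the last character, then convert every letter to lowercase.
For "cluStErY", step one produces "cluStEr"; step two turns that into "cluster".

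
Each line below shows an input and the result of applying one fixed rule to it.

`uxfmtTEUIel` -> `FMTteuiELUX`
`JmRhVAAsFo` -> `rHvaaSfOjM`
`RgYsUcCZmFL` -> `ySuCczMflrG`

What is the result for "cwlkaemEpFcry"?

LKAEMePfCRYCW

In each case the input is transformed by: move the first 2 characters to the end (rotate left by 2), then flip the case of every letter.
For "cwlkaemEpFcry" the result is "LKAEMePfCRYCW".
(Check on "JmRhVAAsFo": → "RhVAAsFoJm" → "rHvaaSfOjM" ✓)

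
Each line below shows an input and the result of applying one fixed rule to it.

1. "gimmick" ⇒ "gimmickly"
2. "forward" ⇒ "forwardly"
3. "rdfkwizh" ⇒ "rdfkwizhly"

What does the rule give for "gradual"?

gradually

The pattern: append "ly".
On "gradual" that produces "gradually".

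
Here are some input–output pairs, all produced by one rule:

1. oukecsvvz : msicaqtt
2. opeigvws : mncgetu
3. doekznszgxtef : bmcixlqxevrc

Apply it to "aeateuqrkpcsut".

ycyrcsopinaqs

What's happening: delete the last character, then shift every letter 2 places backward in the alphabet (wrapping around).
Doing the same to "aeateuqrkpcsut": "ycyrcsopinaqs".
(Check on "oukecsvvz": → "oukecsvv" → "msicaqtt" ✓)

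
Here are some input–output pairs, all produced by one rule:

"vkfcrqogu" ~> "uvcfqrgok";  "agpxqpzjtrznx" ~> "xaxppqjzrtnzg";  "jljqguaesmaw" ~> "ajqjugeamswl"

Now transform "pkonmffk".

fpnofmkk

The rule is to swap each adjacent pair of characters (1↔2, 3↔4, ...), then swap the first and last characters.
On "pkonmffk": the first step gives "kpnofmkf", and the second then gives "fpnofmkk".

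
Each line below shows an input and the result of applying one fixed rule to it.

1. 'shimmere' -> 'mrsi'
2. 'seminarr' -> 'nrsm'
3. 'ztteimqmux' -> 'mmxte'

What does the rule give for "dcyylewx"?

lwdy

Looking at the pairs, the operation is to swap the front and back halves of the string, then keep every other character starting from the first (positions 1st, 3rd, 5th, ...).
For "dcyylewx", step one produces "lewxdcyy"; step two turns that into "lwdy".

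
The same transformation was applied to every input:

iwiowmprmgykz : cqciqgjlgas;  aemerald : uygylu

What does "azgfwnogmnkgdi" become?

utazqhiaghea

The rule is to delete the last 2 characters, then shift every letter 6 places backward in the alphabet (wrapping around).
Applying both steps to "azgfwnogmnkgdi": "azgfwnogmnkg", then "utazqhiaghea".
(Check on "aemerald": → "aemera" → "uygylu" ✓)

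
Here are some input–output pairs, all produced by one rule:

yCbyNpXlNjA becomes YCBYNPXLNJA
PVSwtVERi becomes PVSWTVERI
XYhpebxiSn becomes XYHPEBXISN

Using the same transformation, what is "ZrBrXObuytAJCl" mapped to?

ZRBRXOBUYTAJCL

The pattern: convert every letter to uppercase.
Doing the same to "ZrBrXObuytAJCl": "ZRBRXOBUYTAJCL".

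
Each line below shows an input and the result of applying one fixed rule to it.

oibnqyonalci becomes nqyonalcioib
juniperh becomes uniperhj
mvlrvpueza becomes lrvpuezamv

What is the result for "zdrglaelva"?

The rule is to swap the front and back halves of the string, then move the last 3 characters to the front (rotate right by 3).
Starting from "zdrglaelva": after the first operation, "aelvazdrgl"; after the second, "rglaelvazd".

rglaelvazd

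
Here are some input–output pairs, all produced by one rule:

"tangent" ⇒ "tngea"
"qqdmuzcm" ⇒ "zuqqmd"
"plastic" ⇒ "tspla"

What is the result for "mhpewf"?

pmhe

Each output is the input with this applied: delete the last 2 characters, then sort the characters into reverse alphabetical order.
"mhpewf" → "pmhe".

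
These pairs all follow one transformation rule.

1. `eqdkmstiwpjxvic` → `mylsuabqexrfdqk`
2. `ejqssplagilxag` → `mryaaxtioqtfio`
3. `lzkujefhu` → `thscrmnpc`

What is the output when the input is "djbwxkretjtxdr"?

The pattern: shift every letter 8 places forward in the alphabet (wrapping around).
So "djbwxkretjtxdr" becomes "lrjefszmbrbflz".

lrjefszmbrbflz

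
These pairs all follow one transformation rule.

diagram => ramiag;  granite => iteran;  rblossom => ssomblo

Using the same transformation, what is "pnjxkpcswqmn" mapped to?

The rule is to delete the first character, then move the first 3 characters to the end (rotate left by 3).
Applying both steps to "pnjxkpcswqmn": "njxkpcswqmn", then "kpcswqmnnjx".
(Check on "granite": → "ranite" → "iteran" ✓)

kpcswqmnnjx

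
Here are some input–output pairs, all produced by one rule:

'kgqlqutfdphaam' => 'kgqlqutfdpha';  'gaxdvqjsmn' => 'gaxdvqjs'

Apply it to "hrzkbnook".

The transformation: delete the last 2 characters.
So "hrzkbnook" becomes "hrzkbno".

hrzkbno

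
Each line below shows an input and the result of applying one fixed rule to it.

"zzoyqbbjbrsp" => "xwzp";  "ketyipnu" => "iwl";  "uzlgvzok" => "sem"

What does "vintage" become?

Looking at the pairs, the operation is to keep one character in every 3, starting at position 1 (positions 1st, 4th, 7th, ...), then shift every letter 2 places backward in the alphabet (wrapping around).
Working it through for "vintage": intermediate "vte", final "trc".
(Check on "zzoyqbbjbrsp": → "zybr" → "xwzp" ✓)

trc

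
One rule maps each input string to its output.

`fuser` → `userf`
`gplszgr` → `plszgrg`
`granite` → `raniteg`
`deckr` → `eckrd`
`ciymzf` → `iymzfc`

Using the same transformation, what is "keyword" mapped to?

eywordk

Rule — move the first character to the end.
So "keyword" becomes "eywordk".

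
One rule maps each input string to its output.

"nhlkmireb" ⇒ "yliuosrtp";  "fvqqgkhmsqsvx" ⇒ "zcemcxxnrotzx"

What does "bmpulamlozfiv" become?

mpcitwbshtsvg

The transformation: shift every letter 7 places forward in the alphabet (wrapping around), then move the last 3 characters to the front (rotate right by 3).
Working it through for "bmpulamlozfiv": intermediate "itwbshtsvgmpc", final "mpcitwbshtsvg".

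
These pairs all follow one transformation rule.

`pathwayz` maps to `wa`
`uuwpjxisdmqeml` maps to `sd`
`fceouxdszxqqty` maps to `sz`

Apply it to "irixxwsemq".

ws

What's happening: swap the front and back halves of the string, then keep only the first 2 characters.
Working it through for "irixxwsemq": intermediate "wsemqirixx", final "ws".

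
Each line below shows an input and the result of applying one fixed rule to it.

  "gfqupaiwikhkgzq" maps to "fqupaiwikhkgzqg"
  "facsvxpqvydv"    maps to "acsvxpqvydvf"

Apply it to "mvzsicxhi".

The pattern: move the first character to the end.
For "mvzsicxhi" the result is "vzsicxhim".

vzsicxhim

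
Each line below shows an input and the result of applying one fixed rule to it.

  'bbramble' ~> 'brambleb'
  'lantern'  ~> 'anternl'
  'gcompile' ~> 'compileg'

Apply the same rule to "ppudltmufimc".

pudltmufimcp

The pattern: move the first character to the end.
So "ppudltmufimc" becomes "pudltmufimcp".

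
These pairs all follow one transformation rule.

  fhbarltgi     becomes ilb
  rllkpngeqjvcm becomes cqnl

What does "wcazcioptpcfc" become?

ftia

Looking at the pairs, the operation is to keep one character in every 3, starting at position 3 (positions 3rd, 6th, 9th, ...), then reverse the string.
"wcazcioptpcfc" → "aitf" → "ftia".
(Check on "fhbarltgi": → "bli" → "ilb" ✓)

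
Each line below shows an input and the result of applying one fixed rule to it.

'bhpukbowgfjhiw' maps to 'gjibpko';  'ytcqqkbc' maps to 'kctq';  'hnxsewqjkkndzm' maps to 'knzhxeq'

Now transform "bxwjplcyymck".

The pattern: swap the front and back halves of the string, then keep every other character starting from the second (positions 2nd, 4th, 6th, ...).
So "bxwjplcyymck" becomes "ymkxjl".
(Check on "bhpukbowgfjhiw": → "wgfjhiwbhpukbo" → "gjibpko" ✓)

ymkxjl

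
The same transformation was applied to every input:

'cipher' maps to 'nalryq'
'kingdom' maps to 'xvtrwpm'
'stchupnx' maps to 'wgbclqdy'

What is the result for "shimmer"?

The transformation: shift every letter 9 places forward in the alphabet (wrapping around), then move the last 2 characters to the front (rotate right by 2).
For "shimmer", step one produces "bqrvvna"; step two turns that into "nabqrvv".

nabqrvv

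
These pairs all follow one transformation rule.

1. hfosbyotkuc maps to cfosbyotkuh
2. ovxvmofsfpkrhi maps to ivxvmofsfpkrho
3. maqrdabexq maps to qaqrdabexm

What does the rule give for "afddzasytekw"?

Rule — swap the first and last characters.
Applying that to "afddzasytekw" gives "wfddzasyteka".

wfddzasyteka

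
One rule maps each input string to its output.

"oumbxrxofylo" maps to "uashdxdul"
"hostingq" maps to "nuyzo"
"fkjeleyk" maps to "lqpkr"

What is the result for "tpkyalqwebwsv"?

zvqegrwckh

Each output is the input with this applied: delete the last 3 characters, then shift every letter 6 places forward in the alphabet (wrapping around).
On "tpkyalqwebwsv": the first step gives "tpkyalqweb", and the second then gives "zvqegrwckh".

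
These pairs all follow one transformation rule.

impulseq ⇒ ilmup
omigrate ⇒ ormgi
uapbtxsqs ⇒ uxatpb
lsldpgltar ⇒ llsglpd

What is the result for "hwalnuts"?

The pattern: delete the last 3 characters, then take characters alternately from the front and the back (1st, last, 2nd, 2nd-last, ...).
"hwalnuts" → "hwaln" → "hnwla".

hnwla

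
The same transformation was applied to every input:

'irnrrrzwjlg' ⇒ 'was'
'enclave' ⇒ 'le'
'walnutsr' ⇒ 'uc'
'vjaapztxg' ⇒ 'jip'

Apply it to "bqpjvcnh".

The transformation: shift every letter 9 places forward in the alphabet (wrapping around), then keep one character in every 3, starting at position 3 (positions 3rd, 6th, 9th, ...).
"bqpjvcnh" → "kzyselwq" → "yl".

yl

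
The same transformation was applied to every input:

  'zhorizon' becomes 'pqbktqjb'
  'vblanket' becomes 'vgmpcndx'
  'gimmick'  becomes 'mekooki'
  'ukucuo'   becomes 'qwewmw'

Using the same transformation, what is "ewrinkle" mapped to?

gnmpktyg

Looking at the pairs, the operation is to shift every letter 2 places forward in the alphabet (wrapping around), then reverse the string.
Applying both steps to "ewrinkle": "gytkpmng", then "gnmpktyg".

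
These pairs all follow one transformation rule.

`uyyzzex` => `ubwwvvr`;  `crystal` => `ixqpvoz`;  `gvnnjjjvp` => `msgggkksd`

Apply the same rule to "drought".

What's happening: reverse the string, then shift every letter 3 places backward in the alphabet (wrapping around).
Doing the same to "drought": "qedrloa".

qedrloa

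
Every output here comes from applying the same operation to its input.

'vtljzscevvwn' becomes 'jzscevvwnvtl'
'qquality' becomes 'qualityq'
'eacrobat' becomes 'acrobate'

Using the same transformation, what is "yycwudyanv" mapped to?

What's happening: move the last 3 characters to the front (rotate right by 3), then swap the front and back halves of the string.
Working it through for "yycwudyanv": intermediate "anvyycwudy", final "cwudyanvyy".

cwudyanvyy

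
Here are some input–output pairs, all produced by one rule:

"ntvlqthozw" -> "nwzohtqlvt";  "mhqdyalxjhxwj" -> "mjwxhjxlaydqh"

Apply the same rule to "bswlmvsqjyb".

bbyjqsvmlws

The pattern: reverse the string, then move the last character to the front.
So "bswlmvsqjyb" becomes "bbyjqsvmlws".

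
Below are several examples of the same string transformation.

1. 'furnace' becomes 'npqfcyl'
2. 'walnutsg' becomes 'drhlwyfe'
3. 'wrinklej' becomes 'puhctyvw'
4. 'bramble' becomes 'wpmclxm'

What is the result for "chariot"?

zenslct

What's happening: shift every letter 11 places forward in the alphabet (wrapping around), then move the last 2 characters to the front (rotate right by 2).
"chariot" → "nslctze" → "zenslct".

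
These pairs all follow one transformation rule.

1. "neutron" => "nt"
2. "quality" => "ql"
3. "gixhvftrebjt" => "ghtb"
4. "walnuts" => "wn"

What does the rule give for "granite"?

The transformation: move the last 2 characters to the front (rotate right by 2), then keep one character in every 3, starting at position 3 (positions 3rd, 6th, 9th, ...).
On "granite": the first step gives "tegrani", and the second then gives "gn".
(Check on "walnuts": → "tswalnu" → "wn" ✓)

gn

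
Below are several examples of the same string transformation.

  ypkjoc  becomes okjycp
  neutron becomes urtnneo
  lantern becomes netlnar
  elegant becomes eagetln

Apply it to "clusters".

Looking at the pairs, the operation is to take characters alternately from the front and the back (1st, last, 2nd, 2nd-last, ...), then move the last 3 characters to the front (rotate right by 3).
Working it through for "clusters": intermediate "cslruest", final "estcslru".

estcslru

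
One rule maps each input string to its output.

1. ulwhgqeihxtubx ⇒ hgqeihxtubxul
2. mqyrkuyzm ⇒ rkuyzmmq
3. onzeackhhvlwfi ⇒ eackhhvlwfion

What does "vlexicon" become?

xiconvl

Looking at the pairs, the operation is to move the first 3 characters to the end (rotate left by 3), then delete the last character.
Applying both steps to "vlexicon": "xiconvle", then "xiconvl".
(Check on "mqyrkuyzm": → "rkuyzmmqy" → "rkuyzmmq" ✓)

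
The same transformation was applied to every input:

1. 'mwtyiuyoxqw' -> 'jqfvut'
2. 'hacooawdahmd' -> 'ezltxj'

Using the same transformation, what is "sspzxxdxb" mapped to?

The pattern: shift every letter 3 places backward in the alphabet (wrapping around), then keep every other character starting from the first (positions 1st, 3rd, 5th, ...).
On "sspzxxdxb" that produces "pmuay".

pmuay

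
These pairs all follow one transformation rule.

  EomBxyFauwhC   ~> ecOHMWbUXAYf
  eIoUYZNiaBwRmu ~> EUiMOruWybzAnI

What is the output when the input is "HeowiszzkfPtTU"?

Each output is the input with this applied: take characters alternately from the front and the back (1st, last, 2nd, 2nd-last, ...), then flip the case of every letter.
For "HeowiszzkfPtTU", step one produces "HUeTotwPifskzz"; step two turns that into "huEtOTWpIFSKZZ".

huEtOTWpIFSKZZ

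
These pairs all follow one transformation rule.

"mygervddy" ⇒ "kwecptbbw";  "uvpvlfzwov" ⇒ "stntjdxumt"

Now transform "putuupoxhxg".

In each case the input is transformed by: shift every letter 2 places backward in the alphabet (wrapping around).
So "putuupoxhxg" becomes "nsrssnmvfve".

nsrssnmvfve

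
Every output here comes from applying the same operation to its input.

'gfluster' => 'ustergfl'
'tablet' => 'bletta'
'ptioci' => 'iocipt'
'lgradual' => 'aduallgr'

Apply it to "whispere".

sperewhi

Rule — move the last character to the front, then swap the front and back halves of the string.
On "whispere": the first step gives "ewhisper", and the second then gives "sperewhi".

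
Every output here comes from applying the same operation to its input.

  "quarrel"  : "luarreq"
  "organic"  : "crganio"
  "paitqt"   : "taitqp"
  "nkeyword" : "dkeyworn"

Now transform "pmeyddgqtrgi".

What's happening: swap the first and last characters.
Applying that to "pmeyddgqtrgi" gives "imeyddgqtrgp".

imeyddgqtrgp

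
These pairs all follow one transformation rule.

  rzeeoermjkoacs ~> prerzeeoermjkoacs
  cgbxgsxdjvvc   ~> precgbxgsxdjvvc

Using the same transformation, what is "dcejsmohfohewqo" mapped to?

predcejsmohfohewqo

In each case the input is transformed by: prepend "pre".
So "dcejsmohfohewqo" becomes "predcejsmohfohewqo".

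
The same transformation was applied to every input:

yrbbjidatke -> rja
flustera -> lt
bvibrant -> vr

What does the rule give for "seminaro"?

The pattern: move the last character to the front, then keep one character in every 3, starting at position 3 (positions 3rd, 6th, 9th, ...).
Applying both steps to "seminaro": "oseminar", then "en".

en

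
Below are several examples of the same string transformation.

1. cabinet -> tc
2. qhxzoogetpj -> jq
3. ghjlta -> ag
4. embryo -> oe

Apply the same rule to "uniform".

In each case the input is transformed by: move the last character to the front, then keep only the first 2 characters.
Applying both steps to "uniform": "munifor", then "mu".

mu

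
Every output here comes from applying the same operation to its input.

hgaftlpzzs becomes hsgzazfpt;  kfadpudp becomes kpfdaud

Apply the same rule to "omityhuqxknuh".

Looking at the pairs, the operation is to take characters alternately from the front and the back (1st, last, 2nd, 2nd-last, ...), then delete the last character.
On "omityhuqxknuh": the first step gives "ohmuintkyxhqu", and the second then gives "ohmuintkyxhq".
(Check on "kfadpudp": → "kpfdaudp" → "kpfdaud" ✓)

ohmuintkyxhq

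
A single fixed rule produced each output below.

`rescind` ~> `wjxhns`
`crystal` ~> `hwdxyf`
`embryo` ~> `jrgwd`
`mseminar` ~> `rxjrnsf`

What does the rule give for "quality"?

vzfqny

The pattern: shift every letter 5 places forward in the alphabet (wrapping around), then delete the last character.
Applying both steps to "quality": "vzfqnyd", then "vzfqny".
(Check on "mseminar": → "rxjrnsfw" → "rxjrnsf" ✓)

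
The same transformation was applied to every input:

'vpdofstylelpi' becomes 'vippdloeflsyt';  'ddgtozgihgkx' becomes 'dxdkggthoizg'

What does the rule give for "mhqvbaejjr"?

mrhjqjveba

Rule — take characters alternately from the front and the back (1st, last, 2nd, 2nd-last, ...).
For "mhqvbaejjr" the result is "mrhjqjveba".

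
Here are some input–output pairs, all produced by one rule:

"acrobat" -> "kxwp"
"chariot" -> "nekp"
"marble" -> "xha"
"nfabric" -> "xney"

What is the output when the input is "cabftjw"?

bpfs

What's happening: shift every letter 4 places backward in the alphabet (wrapping around), then delete the first 3 characters.
Working it through for "cabftjw": intermediate "ywxbpfs", final "bpfs".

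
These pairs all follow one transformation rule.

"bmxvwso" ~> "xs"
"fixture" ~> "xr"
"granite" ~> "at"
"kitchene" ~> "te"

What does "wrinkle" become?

Looking at the pairs, the operation is to keep one character in every 3, starting at position 3 (positions 3rd, 6th, 9th, ...).
Doing the same to "wrinkle": "il".

il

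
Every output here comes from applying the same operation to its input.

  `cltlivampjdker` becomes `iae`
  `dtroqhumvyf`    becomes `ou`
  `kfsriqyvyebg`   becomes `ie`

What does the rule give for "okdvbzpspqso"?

oo

The transformation: keep only the vowels.
"okdvbzpspqso" → "oo".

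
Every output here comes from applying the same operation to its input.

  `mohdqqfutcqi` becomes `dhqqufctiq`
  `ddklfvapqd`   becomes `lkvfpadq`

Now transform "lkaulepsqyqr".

uaelspyqrq

Rule — delete the first 2 characters, then swap each adjacent pair of characters (1↔2, 3↔4, ...).
Working it through for "lkaulepsqyqr": intermediate "aulepsqyqr", final "uaelspyqrq".
(Check on "ddklfvapqd": → "klfvapqd" → "lkvfpadq" ✓)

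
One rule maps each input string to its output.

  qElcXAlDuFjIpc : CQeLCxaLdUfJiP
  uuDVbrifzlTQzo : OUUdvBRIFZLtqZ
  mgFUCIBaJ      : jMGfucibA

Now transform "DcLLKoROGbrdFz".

ZdCllkOrogBRDf

The transformation: move the last character to the front, then flip the case of every letter.
Working it through for "DcLLKoROGbrdFz": intermediate "zDcLLKoROGbrdF", final "ZdCllkOrogBRDf".
(Check on "mgFUCIBaJ": → "JmgFUCIBa" → "jMGfucibA" ✓)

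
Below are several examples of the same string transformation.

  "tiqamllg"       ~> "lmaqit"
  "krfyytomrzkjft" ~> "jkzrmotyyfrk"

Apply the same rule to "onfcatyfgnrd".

The pattern: delete the last 2 characters, then reverse the string.
Working it through for "onfcatyfgnrd": intermediate "onfcatyfgn", final "ngfytacfno".
(Check on "krfyytomrzkjft": → "krfyytomrzkj" → "jkzrmotyyfrk" ✓)

ngfytacfno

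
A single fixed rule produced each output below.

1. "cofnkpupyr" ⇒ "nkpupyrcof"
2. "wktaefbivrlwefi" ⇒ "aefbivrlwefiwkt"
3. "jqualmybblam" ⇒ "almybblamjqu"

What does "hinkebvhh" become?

kebvhhhin

Rule — move the first 3 characters to the end (rotate left by 3).
So "hinkebvhh" becomes "kebvhhhin".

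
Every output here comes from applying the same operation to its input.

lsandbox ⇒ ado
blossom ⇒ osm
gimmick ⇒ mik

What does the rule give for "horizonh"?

rzn

Each output is the input with this applied: delete the first character, then keep every other character starting from the second (positions 2nd, 4th, 6th, ...).
"horizonh" → "orizonh" → "rzn".
(Check on "gimmick": → "immick" → "mik" ✓)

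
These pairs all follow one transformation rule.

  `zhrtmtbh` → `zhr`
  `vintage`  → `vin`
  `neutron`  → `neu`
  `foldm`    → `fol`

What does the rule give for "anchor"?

anc

What's happening: keep only the first 3 characters.
Doing the same to "anchor": "anc".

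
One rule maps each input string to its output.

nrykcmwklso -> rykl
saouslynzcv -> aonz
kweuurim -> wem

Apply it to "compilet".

omt

Rule — swap each adjacent pair of characters (1↔2, 3↔4, ...), then keep one character in every 3, starting at position 1 (positions 1st, 4th, 7th, ...).
For "compilet", step one produces "ocpmlite"; step two turns that into "omt".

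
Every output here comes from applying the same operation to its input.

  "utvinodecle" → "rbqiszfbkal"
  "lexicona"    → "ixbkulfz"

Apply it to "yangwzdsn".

vkxpkadwt

In each case the input is transformed by: shift every letter 3 places backward in the alphabet (wrapping around), then take characters alternately from the front and the back (1st, last, 2nd, 2nd-last, ...).
For "yangwzdsn", step one produces "vxkdtwapk"; step two turns that into "vkxpkadwt".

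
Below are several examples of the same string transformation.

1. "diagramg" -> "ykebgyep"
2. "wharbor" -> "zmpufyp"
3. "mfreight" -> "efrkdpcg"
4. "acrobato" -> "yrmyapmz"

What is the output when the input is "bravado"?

ybmzpyt

The transformation: move the last 3 characters to the front (rotate right by 3), then shift every letter 2 places backward in the alphabet (wrapping around).
Starting from "bravado": after the first operation, "adobrav"; after the second, "ybmzpyt".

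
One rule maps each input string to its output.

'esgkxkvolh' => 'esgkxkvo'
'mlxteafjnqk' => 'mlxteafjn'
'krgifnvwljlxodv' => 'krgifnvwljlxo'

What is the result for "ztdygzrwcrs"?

Rule — delete the last 2 characters.
On "ztdygzrwcrs" that produces "ztdygzrwc".

ztdygzrwc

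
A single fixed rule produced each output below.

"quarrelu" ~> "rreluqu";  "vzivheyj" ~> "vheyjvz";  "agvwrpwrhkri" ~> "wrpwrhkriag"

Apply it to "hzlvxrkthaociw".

The pattern: move the first 2 characters to the end (rotate left by 2), then delete the first character.
For "hzlvxrkthaociw", step one produces "lvxrkthaociwhz"; step two turns that into "vxrkthaociwhz".

vxrkthaociwhz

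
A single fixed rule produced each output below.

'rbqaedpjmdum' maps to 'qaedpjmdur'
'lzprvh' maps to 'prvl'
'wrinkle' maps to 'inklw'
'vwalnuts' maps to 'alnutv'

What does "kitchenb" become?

Each output is the input with this applied: swap the first and last characters, then delete the first 2 characters.
Applying both steps to "kitchenb": "bitchenk", then "tchenk".

tchenk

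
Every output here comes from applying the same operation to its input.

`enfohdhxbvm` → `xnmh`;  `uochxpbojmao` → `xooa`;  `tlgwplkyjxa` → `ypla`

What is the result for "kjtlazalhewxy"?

The transformation: keep one character in every 3, starting at position 2 (positions 2nd, 5th, 8th, ...), then sort the characters into reverse alphabetical order.
Starting from "kjtlazalhewxy": after the first operation, "jalw"; after the second, "wlja".

wlja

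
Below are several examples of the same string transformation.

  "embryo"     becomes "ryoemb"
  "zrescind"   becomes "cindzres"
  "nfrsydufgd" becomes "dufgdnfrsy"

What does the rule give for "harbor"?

borhar

The rule is to swap the front and back halves of the string.
On "harbor" that produces "borhar".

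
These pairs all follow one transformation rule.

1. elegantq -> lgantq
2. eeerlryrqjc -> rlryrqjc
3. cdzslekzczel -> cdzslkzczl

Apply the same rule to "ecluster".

clustr

The pattern: remove every "e".
So "ecluster" becomes "clustr".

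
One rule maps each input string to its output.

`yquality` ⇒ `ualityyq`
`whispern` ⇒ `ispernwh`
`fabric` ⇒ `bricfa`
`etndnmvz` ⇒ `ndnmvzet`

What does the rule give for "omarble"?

What's happening: move the first 2 characters to the end (rotate left by 2).
For "omarble" the result is "arbleom".

arbleom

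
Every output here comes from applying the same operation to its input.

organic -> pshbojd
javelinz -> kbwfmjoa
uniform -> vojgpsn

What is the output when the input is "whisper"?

In each case the input is transformed by: shift every letter 1 place forward in the alphabet (wrapping around).
"whisper" → "xijtqfs".

xijtqfs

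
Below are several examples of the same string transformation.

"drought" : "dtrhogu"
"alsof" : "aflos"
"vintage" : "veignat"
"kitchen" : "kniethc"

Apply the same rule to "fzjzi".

Rule — take characters alternately from the front and the back (1st, last, 2nd, 2nd-last, ...).
For "fzjzi" the result is "fizzj".

fizzj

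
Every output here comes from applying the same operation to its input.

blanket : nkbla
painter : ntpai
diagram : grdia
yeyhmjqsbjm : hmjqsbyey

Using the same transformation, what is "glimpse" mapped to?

mpgli

What's happening: delete the last 2 characters, then move the first 3 characters to the end (rotate left by 3).
Applying both steps to "glimpse": "glimp", then "mpgli".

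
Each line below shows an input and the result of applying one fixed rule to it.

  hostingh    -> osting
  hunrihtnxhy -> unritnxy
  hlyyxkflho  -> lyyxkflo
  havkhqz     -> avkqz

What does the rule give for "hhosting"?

What's happening: remove every "h".
For "hhosting" the result is "osting".

osting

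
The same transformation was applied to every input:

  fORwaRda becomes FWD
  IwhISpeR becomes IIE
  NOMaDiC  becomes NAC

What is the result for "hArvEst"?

In each case the input is transformed by: keep one character in every 3, starting at position 1 (positions 1st, 4th, 7th, ...), then convert every letter to uppercase.
Working it through for "hArvEst": intermediate "hvt", final "HVT".
(Check on "fORwaRda": → "fwd" → "FWD" ✓)

HVT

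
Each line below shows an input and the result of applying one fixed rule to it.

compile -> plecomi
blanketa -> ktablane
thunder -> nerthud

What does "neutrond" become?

The transformation: move the last 3 characters to the front (rotate right by 3), then swap the first and last characters.
For "neutrond", step one produces "ondneutr"; step two turns that into "rndneuto".

rndneuto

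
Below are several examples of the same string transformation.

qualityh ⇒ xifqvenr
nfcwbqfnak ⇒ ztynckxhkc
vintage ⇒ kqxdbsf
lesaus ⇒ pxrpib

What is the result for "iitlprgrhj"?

qimodoegff

Rule — shift every letter 3 places backward in the alphabet (wrapping around), then move the first 2 characters to the end (rotate left by 2).
"iitlprgrhj" → "ffqimodoeg" → "qimodoegff".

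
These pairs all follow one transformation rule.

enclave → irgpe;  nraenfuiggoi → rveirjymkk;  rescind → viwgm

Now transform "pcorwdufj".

The rule is to delete the last 2 characters, then shift every letter 4 places forward in the alphabet (wrapping around).
Applying both steps to "pcorwdufj": "pcorwdu", then "tgsvahy".

tgsvahy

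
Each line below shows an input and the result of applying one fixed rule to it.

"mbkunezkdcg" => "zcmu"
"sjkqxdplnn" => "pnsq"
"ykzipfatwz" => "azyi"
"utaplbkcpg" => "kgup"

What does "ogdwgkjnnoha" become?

The transformation: keep one character in every 3, starting at position 1 (positions 1st, 4th, 7th, ...), then move the last 2 characters to the front (rotate right by 2).
For "ogdwgkjnnoha", step one produces "owjo"; step two turns that into "joow".

joow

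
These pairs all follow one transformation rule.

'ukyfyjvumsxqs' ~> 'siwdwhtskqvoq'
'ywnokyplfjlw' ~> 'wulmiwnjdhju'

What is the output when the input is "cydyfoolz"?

Rule — shift every letter 2 places backward in the alphabet (wrapping around).
Doing the same to "cydyfoolz": "awbwdmmjx".

awbwdmmjx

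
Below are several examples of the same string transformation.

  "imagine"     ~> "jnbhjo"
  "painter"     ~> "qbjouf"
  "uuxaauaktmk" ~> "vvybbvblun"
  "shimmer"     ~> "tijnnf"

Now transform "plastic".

qmbtuj

The pattern: delete the last character, then shift every letter 1 place forward in the alphabet (wrapping around).
Working it through for "plastic": intermediate "plasti", final "qmbtuj".
(Check on "shimmer": → "shimme" → "tijnnf" ✓)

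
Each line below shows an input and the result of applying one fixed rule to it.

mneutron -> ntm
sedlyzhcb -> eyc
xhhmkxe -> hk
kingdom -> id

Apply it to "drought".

rg

The rule is to swap the first and last characters, then keep one character in every 3, starting at position 2 (positions 2nd, 5th, 8th, ...).
For "drought" the result is "rg".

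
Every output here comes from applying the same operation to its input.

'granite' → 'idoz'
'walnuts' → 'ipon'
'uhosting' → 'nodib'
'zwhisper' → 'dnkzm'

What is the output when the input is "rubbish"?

Each output is the input with this applied: shift every letter 5 places backward in the alphabet (wrapping around), then delete the first 3 characters.
Working it through for "rubbish": intermediate "mpwwdnc", final "wdnc".

wdnc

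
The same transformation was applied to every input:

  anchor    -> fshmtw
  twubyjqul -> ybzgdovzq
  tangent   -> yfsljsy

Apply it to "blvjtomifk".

gqaoytrnkp

In each case the input is transformed by: shift every letter 5 places forward in the alphabet (wrapping around).
Doing the same to "blvjtomifk": "gqaoytrnkp".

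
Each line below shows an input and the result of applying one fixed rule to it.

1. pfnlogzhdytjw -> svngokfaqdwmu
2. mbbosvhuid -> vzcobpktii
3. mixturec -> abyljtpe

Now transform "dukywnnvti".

fduucapkbr

In each case the input is transformed by: move the first 3 characters to the end (rotate left by 3), then shift every letter 7 places forward in the alphabet (wrapping around).
For "dukywnnvti", step one produces "ywnnvtiduk"; step two turns that into "fduucapkbr".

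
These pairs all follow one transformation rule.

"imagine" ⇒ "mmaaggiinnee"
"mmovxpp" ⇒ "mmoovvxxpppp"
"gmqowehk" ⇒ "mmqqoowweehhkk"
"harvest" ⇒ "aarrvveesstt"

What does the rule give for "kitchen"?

Rule — delete the first character, then double every character.
"kitchen" → "itchen" → "iittcchheenn".

iittcchheenn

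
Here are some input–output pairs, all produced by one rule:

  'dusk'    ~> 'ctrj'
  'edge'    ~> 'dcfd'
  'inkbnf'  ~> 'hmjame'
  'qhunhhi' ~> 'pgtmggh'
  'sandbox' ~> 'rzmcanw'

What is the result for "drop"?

cqno

What's happening: shift every letter 1 place backward in the alphabet (wrapping around).
So "drop" becomes "cqno".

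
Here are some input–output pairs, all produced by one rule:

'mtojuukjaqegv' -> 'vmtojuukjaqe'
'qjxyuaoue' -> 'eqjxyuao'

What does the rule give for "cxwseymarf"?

fcxwseyma

Each output is the input with this applied: move the last 2 characters to the front (rotate right by 2), then delete the first character.
For "cxwseymarf", step one produces "rfcxwseyma"; step two turns that into "fcxwseyma".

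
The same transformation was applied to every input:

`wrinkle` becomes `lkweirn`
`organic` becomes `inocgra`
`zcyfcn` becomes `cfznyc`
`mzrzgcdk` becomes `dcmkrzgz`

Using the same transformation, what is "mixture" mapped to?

The transformation: move the last 3 characters to the front (rotate right by 3), then swap each adjacent pair of characters (1↔2, 3↔4, ...).
Applying both steps to "mixture": "uremixt", then "rumexit".

rumexit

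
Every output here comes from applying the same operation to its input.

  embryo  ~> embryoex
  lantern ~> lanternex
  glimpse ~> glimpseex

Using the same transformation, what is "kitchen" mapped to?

In each case the input is transformed by: append "ex".
Applying that to "kitchen" gives "kitchenex".

kitchenex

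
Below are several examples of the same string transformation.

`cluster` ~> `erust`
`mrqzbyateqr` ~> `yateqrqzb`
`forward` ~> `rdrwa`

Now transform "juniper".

ernip

Looking at the pairs, the operation is to delete the first 2 characters, then move the first 3 characters to the end (rotate left by 3).
On "juniper": the first step gives "niper", and the second then gives "ernip".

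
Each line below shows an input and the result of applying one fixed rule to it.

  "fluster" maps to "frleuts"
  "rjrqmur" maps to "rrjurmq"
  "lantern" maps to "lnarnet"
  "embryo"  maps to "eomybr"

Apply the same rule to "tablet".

The transformation: take characters alternately from the front and the back (1st, last, 2nd, 2nd-last, ...).
"tablet" → "ttaebl".

ttaebl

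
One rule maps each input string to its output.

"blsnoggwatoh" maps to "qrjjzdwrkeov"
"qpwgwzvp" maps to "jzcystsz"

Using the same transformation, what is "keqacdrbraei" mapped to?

The rule is to shift every letter 3 places forward in the alphabet (wrapping around), then move the first 3 characters to the end (rotate left by 3).
"keqacdrbraei" → "nhtdfgueudhl" → "dfgueudhlnht".

dfgueudhlnht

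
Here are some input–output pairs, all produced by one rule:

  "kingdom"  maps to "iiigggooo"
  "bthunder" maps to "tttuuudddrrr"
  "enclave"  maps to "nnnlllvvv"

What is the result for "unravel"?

nnnaaaeee

The transformation: keep every other character starting from the second (positions 2nd, 4th, 6th, ...), then repeat every character 3 times.
Working it through for "unravel": intermediate "nae", final "nnnaaaeee".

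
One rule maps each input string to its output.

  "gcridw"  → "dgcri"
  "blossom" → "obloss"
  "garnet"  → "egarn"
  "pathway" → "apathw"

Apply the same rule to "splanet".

esplan

The rule is to delete the last character, then move the last character to the front.
Applying both steps to "splanet": "splane", then "esplan".
(Check on "gcridw": → "gcrid" → "dgcri" ✓)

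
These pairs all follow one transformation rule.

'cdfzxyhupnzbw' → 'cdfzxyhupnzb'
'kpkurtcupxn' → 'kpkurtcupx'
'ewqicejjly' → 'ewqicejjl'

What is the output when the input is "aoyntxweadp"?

The rule is to delete the last character.
Doing the same to "aoyntxweadp": "aoyntxwead".

aoyntxwead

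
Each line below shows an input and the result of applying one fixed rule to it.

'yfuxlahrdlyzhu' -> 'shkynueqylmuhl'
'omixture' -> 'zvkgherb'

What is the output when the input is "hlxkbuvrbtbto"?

Each output is the input with this applied: shift every letter 13 places forward in the alphabet (wrapping around) — i.e. ROT13, then move the first character to the end.
"hlxkbuvrbtbto" → "uykxohieogogb" → "ykxohieogogbu".

ykxohieogogbu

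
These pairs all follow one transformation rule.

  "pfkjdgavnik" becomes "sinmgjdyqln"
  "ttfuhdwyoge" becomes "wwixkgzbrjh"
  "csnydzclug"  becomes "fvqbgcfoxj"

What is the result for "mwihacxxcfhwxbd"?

The transformation: shift every letter 3 places forward in the alphabet (wrapping around).
Applying that to "mwihacxxcfhwxbd" gives "pzlkdfaafikzaeg".

pzlkdfaafikzaeg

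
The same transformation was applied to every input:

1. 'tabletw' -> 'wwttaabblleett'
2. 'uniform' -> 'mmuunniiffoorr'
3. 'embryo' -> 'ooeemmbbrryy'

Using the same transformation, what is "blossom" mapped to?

Looking at the pairs, the operation is to double every character, then move the last 2 characters to the front (rotate right by 2).
"blossom" → "mmbblloossssoo".

mmbblloossssoo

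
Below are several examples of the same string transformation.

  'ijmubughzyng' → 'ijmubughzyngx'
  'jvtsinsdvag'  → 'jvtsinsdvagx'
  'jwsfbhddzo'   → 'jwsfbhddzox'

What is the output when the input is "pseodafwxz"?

pseodafwxzx

Looking at the pairs, the operation is to append "x".
On "pseodafwxz" that produces "pseodafwxzx".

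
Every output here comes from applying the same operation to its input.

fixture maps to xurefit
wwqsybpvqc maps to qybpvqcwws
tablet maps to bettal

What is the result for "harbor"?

rorhab

The pattern: move the first 3 characters to the end (rotate left by 3), then swap the first and last characters.
"harbor" → "borhar" → "rorhab".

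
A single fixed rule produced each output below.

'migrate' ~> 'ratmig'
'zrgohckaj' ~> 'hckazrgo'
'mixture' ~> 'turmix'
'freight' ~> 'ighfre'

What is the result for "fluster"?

Looking at the pairs, the operation is to delete the last character, then swap the front and back halves of the string.
On "fluster" that produces "steflu".

steflu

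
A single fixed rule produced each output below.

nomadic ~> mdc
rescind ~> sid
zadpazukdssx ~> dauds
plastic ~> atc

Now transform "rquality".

ult

In each case the input is transformed by: delete the first character, then keep every other character starting from the second (positions 2nd, 4th, 6th, ...).
Starting from "rquality": after the first operation, "quality"; after the second, "ult".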